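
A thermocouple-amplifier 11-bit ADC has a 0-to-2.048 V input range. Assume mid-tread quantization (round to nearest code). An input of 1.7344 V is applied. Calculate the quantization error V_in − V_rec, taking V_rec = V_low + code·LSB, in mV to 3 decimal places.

0.400 mV

Step size: 2.048 V ÷ 2^11 = 1.000 mV.
Scaled input = 1734.4000 LSBs, so code = 1734.
Reconstructed: 1.734 V.
Difference: 0.0004 V → 0.400 mV.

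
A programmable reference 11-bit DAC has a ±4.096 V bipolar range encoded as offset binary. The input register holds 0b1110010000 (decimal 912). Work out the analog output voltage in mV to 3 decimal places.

LSB = 8.192 V / 2^11 = 4.000 mV.
Code 0b1110010000 = 912 decimal.
V_out = (−4.096) + 912 × 0.004 V = -0.448 V.
= -448.000 mV.

-448.000 mV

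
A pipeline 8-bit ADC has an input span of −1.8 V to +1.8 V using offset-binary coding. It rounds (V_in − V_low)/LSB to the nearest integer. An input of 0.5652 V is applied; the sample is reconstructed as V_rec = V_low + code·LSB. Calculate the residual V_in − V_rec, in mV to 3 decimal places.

LSB = 3.6/2^8 = 14.062 mV.
(0.5652 − (−1.8))/0.0140625 = 168.1920; round gives code 168.
Code 168 maps back to (−1.8) + 168×0.0140625 V = 0.5625 V.
Difference: 0.0027 V → 2.700 mV.

2.700 mV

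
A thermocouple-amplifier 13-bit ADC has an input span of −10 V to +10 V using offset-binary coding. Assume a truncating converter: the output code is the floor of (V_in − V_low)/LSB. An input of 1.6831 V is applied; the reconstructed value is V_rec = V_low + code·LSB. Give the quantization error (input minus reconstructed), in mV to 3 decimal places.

Step size: 20 V ÷ 2^13 = 2.441 mV.
(V_in − V_low)/LSB = (1.6831 − (−10))/0.00244141 = 4785.3978 → code 4785 (floor).
Reconstructed: 1.6821289 V.
Difference: 0.000971094 V → 0.971 mV.

0.971 mV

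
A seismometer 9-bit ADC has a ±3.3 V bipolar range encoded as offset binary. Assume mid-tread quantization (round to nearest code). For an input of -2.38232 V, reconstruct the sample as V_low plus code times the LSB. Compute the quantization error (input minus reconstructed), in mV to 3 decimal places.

Step size: 6.6 V ÷ 2^9 = 12.891 mV.
(-2.38232 − (−3.3))/0.0128906 = 71.1897; round gives code 71.
V_rec = (−3.3) + 71·0.0128906 = -2.3847656 V.
Error = -2.38232 − (−2.3847656) = 0.00244562 V = 2.446 mV.

2.446 mV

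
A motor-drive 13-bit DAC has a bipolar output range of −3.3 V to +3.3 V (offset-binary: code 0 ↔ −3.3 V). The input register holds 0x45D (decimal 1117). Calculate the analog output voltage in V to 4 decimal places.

-2.4001 V

LSB = 6.6 V / 2^13 = 0.806 mV.
Code 0x45D = 1117 decimal.
V_out = (−3.3) + 1117 × 0.000805664 V = -2.40007 V.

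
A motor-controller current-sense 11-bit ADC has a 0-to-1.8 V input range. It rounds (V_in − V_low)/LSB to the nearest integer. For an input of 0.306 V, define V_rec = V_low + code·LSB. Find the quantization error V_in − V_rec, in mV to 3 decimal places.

0.141 mV

One LSB is 1.8 V / 2048 = 0.879 mV.
(0.306 − 0)/0.000878906 = 348.1600; round gives code 348.
Reconstructed: 0.30585937 V.
Error = 0.306 − 0.30585937 = 0.000140625 V = 0.141 mV.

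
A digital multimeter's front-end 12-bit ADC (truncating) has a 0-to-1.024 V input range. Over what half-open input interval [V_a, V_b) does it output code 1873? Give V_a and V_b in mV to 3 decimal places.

[468.250 mV, 468.500 mV)

LSB = 1.024/2^12 = 250.00 µV.
V_a = V_low + 1873·LSB = 0.46825 V; V_b = V_low + 1874·LSB = 0.4685 V.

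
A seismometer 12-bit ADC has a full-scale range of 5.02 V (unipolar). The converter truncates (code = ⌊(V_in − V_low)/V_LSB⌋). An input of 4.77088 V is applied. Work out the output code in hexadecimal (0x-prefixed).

code 0xF34 (decimal 3892)

Full-scale span = 5.02 V; LSB = 5.02/2^12 = 1.226 mV.
(4.77088 − 0) / 0.00122559 = 3892.734 LSBs.
Floor → code 3892.
In hexadecimal (0x-prefixed): 0xF34.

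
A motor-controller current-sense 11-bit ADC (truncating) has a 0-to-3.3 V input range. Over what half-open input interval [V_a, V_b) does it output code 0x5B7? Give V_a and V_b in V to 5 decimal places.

[2.35737 V, 2.35898 V)

LSB = 3.3/2^11 = 1.611 mV.
Code 0x5B7 = 1463 decimal.
V_a = V_low + 1463·LSB = 2.35737 V; V_b = V_low + 1464·LSB = 2.35898 V.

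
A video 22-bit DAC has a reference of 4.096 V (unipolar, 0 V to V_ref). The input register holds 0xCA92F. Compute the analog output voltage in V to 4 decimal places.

LSB = 4.096 V / 2^22 = 0.98 µV.
Code 0xCA92F = 829743 decimal.
V_out = 0 + 829743 × 9.76563e-07 V = 0.810296 V.

0.8103 V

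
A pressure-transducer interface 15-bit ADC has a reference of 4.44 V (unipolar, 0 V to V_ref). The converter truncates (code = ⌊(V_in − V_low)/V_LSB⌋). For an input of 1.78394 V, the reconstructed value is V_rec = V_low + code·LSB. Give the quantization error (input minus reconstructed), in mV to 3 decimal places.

One LSB is 4.44 V / 32768 = 135.50 µV.
Scaled input = 13165.7986 LSBs, so code = 13165.
Reconstructed: 1.7838318 V.
V_in − V_rec = 0.000108213 V = 0.108 mV.

0.108 mV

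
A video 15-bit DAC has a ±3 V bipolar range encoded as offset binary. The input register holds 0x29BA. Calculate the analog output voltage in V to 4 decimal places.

-1.0441 V

LSB = 6 V / 2^15 = 183.11 µV.
Code 0x29BA = 10682 decimal.
V_out = (−3) + 10682 × 0.000183105 V = -1.04407 V.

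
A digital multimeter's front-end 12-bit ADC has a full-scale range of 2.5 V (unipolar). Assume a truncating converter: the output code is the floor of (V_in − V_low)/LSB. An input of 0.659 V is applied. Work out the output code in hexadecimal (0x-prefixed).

code 0x437 (decimal 1079)

Full-scale span = 2.5 V; LSB = 2.5/2^12 = 0.610 mV.
(0.659 − 0) / 0.000610352 = 1079.706 LSBs.
So the output code is 1079.
In hexadecimal (0x-prefixed): 0x437.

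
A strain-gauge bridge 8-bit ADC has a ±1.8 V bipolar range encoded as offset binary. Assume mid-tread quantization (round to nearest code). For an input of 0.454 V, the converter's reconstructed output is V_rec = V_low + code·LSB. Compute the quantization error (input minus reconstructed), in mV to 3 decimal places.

4.000 mV

LSB = 3.6/2^8 = 14.062 mV.
(0.454 − (−1.8))/0.0140625 = 160.2844; round gives code 160.
V_rec = (−1.8) + 160·0.0140625 = 0.45 V.
Difference: 0.004 V → 4.000 mV.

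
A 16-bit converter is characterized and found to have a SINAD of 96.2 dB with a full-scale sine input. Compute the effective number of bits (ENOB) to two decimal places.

ENOB = (SINAD − 1.76) / 6.02 = (96.2 − 1.76)/6.02 = 15.688.

15.69 bits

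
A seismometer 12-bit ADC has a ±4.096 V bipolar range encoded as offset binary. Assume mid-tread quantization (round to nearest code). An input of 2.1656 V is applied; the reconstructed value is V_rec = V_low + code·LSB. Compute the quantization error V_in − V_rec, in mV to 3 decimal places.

-0.400 mV

Step size: 8.192 V ÷ 2^12 = 2.000 mV.
(2.1656 − (−4.096))/0.002 = 3130.8000; round gives code 3131.
Code 3131 maps back to (−4.096) + 3131×0.002 V = 2.166 V.
Error = 2.1656 − 2.166 = -0.0004 V = -0.400 mV.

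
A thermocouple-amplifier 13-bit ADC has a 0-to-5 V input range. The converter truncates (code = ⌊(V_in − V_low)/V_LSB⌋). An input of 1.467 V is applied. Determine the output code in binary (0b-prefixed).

Full-scale span = 5 V; LSB = 5/2^13 = 0.610 mV.
(1.467 − 0) / 0.000610352 = 2403.533 LSBs.
So the output code is 2403.
In binary (0b-prefixed): 0b100101100011.

code 0b100101100011 (decimal 2403)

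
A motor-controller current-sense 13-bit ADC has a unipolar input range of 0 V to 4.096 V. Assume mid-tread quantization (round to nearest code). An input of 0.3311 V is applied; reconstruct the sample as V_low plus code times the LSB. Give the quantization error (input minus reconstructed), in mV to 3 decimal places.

0.100 mV

Step size: 4.096 V ÷ 2^13 = 0.500 mV.
(0.3311 − 0)/0.0005 = 662.2000; round gives code 662.
Reconstructed: 0.331 V.
Difference: 0.0001 V → 0.100 mV.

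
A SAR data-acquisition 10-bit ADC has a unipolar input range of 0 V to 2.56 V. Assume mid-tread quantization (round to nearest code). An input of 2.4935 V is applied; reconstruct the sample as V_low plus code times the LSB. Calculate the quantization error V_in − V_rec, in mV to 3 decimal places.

1.000 mV

One LSB is 2.56 V / 1024 = 2.500 mV.
(V_in − V_low)/LSB = (2.4935 − 0)/0.0025 = 997.4000 → code 997 (round).
Reconstructed: 2.4925 V.
Error = 2.4935 − 2.4925 = 0.001 V = 1.000 mV.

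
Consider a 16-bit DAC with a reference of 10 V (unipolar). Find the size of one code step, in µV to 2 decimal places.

Full-scale span = 10 V.
LSB = 10 / 2^16 = 10 / 65536 = 0.000152588 V = 152.59 µV.

152.59 µV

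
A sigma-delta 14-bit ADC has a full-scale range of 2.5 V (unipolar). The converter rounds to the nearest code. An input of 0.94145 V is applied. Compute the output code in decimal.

Full-scale span = 2.5 V; LSB = 2.5/2^14 = 152.59 µV.
Input sits at 6169.887 steps above V_low.
So the output code is 6170.

code 6170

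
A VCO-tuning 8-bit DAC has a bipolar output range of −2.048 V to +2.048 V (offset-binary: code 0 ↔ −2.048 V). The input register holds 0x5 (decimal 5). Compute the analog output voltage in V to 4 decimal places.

-1.9680 V

LSB = 4.096 V / 2^8 = 16.000 mV.
Code 0x5 = 5 decimal.
V_out = (−2.048) + 5 × 0.016 V = -1.968 V.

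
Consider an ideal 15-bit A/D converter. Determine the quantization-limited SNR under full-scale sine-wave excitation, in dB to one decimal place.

SNR ≈ 6.02·N + 1.76 dB = 6.02·15 + 1.76 = 92.06 dB.

92.1 dB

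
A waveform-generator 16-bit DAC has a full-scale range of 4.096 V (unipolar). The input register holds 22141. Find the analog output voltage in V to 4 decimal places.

1.3838 V

LSB = 4.096 V / 2^16 = 62.50 µV.
V_out = 0 + 22141 × 6.25e-05 V = 1.38381 V.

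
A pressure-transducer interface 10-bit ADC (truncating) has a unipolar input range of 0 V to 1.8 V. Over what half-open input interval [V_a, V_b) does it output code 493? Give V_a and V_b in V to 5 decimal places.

[0.86660 V, 0.86836 V)

LSB = 1.8/2^10 = 1.758 mV.
V_a = V_low + 493·LSB = 0.866602 V; V_b = V_low + 494·LSB = 0.868359 V.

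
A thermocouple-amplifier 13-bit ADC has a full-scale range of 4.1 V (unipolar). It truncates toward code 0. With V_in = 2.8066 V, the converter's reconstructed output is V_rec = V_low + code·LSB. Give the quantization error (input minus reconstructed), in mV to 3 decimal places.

LSB = 4.1/2^13 = 0.500 mV.
(2.8066 − 0)/0.000500488 = 5607.7237; ⌊·⌋ gives code 5607.
V_rec = 0 + 5607·0.000500488 = 2.8062378 V.
V_in − V_rec = 0.000362207 V = 0.362 mV.

0.362 mV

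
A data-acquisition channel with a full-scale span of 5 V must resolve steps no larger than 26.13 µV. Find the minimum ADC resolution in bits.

Number of steps required ≥ 5 V / 26.13 µV = 191350.94.
Need 2^N ≥ 191350.94; 2^17 = 131072, 2^18 = 262144.
Minimum N = 18.

18 bits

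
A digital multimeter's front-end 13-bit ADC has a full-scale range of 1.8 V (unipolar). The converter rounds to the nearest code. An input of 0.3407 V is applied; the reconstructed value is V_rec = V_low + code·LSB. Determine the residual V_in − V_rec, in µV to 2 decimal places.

Step size: 1.8 V ÷ 2^13 = 219.73 µV.
(V_in − V_low)/LSB = (0.3407 − 0)/0.000219727 = 1550.5636 → code 1551 (round).
Reconstructed: 0.3407959 V.
V_in − V_rec = -9.58984e-05 V = -95.90 µV.

-95.90 µV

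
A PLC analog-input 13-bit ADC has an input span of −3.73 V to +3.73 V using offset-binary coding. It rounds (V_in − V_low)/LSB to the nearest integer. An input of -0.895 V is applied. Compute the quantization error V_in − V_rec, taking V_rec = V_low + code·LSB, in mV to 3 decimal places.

0.164 mV

LSB = 7.46/2^13 = 0.911 mV.
(V_in − V_low)/LSB = (-0.895 − (−3.73))/0.000910645 = 3113.1796 → code 3113 (round).
V_rec = (−3.73) + 3113·0.000910645 = -0.89516357 V.
V_in − V_rec = 0.000163574 V = 0.164 mV.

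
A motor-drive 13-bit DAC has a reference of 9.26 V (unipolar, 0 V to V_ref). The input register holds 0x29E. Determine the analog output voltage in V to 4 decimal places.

0.7573 V

LSB = 9.26 V / 2^13 = 1.130 mV.
Code 0x29E = 670 decimal.
V_out = 0 + 670 × 0.00113037 V = 0.757349 V.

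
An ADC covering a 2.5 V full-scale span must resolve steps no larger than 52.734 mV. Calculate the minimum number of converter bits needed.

6 bits

Number of steps required ≥ 2.5 V / 52.734 mV = 47.41.
Need 2^N ≥ 47.41; 2^5 = 32, 2^6 = 64.
Minimum N = 6.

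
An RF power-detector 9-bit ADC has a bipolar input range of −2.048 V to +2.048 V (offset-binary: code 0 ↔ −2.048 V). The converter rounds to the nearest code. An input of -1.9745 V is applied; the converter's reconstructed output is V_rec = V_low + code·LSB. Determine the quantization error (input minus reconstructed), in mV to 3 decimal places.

Step size: 4.096 V ÷ 2^9 = 8.000 mV.
(-1.9745 − (−2.048))/0.008 = 9.1875; round gives code 9.
Reconstructed: -1.976 V.
Error = -1.9745 − (−1.976) = 0.0015 V = 1.500 mV.

1.500 mV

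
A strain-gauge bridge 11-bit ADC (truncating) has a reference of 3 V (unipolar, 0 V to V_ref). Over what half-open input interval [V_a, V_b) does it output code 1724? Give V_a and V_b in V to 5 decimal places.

LSB = 3/2^11 = 1.465 mV.
V_a = V_low + 1724·LSB = 2.52539 V; V_b = V_low + 1725·LSB = 2.52686 V.

[2.52539 V, 2.52686 V)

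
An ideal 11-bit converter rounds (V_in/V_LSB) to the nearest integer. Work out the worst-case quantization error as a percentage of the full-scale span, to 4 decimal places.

0.0244 %

Rounding → worst-case error = ½ LSB = V_FS/2^12, so 100/4096 = 0.0244141 % of full scale.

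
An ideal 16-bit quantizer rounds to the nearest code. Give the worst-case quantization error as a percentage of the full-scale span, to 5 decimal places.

0.00076 %

Rounding → worst-case error = ½ LSB = V_FS/2^17, so 100/131072 = 0.000762939 % of full scale.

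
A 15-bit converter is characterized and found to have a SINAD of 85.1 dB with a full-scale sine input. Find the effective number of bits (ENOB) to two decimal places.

13.84 bits

ENOB = (SINAD − 1.76) / 6.02 = (85.1 − 1.76)/6.02 = 13.844.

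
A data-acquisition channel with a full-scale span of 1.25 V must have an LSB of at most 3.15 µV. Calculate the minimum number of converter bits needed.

19 bits

Number of steps required ≥ 1.25 V / 3.15 µV = 396825.40.
Need 2^N ≥ 396825.40; 2^18 = 262144, 2^19 = 524288.
Minimum N = 19.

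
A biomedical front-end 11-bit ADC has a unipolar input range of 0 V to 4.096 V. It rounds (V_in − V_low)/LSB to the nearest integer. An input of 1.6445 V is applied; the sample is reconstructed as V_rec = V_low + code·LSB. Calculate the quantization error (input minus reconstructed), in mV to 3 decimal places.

0.500 mV

One LSB is 4.096 V / 2048 = 2.000 mV.
(V_in − V_low)/LSB = (1.6445 − 0)/0.002 = 822.2500 → code 822 (round).
V_rec = 0 + 822·0.002 = 1.644 V.
Error = 1.6445 − 1.644 = 0.0005 V = 0.500 mV.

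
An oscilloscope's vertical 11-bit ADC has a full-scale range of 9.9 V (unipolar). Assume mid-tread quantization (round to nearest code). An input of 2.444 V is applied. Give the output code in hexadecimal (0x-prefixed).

LSB = 9.9 V / 2048 = 4.834 mV.
Input sits at 505.587 steps above V_low.
round(505.587) = 506.
In hexadecimal (0x-prefixed): 0x1FA.

code 0x1FA (decimal 506)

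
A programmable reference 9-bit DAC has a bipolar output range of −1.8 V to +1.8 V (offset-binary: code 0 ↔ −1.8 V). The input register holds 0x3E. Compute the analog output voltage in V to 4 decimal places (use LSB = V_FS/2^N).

LSB = 3.6 V / 2^9 = 7.031 mV.
Code 0x3E = 62 decimal.
V_out = (−1.8) + 62 × 0.00703125 V = -1.36406 V.

-1.3641 V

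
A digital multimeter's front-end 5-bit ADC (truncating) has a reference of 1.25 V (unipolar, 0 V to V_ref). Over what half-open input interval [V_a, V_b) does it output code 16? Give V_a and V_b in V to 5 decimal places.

[0.62500 V, 0.66406 V)

LSB = 1.25/2^5 = 39.062 mV.
V_a = V_low + 16·LSB = 0.625 V; V_b = V_low + 17·LSB = 0.664062 V.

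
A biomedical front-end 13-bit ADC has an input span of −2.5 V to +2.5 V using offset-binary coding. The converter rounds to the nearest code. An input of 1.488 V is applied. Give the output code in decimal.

Full-scale span = 5 V; LSB = 5/2^13 = 0.610 mV.
(V_in − V_low)/LSB = (1.488 − (−2.5)) / 0.000610352 = 6533.939.
Round → code 6534.

code 6534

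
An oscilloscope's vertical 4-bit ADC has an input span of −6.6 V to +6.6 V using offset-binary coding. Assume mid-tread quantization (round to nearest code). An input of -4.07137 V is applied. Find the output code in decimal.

LSB = 13.2 V / 16 = 0.8250 V.
Input sits at 3.065 steps above V_low.
So the output code is 3.

code 3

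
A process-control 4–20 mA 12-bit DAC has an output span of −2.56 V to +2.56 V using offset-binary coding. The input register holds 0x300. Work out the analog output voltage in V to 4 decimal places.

LSB = 5.12 V / 2^12 = 1.250 mV.
Code 0x300 = 768 decimal.
V_out = (−2.56) + 768 × 0.00125 V = -1.6 V.

-1.6000 V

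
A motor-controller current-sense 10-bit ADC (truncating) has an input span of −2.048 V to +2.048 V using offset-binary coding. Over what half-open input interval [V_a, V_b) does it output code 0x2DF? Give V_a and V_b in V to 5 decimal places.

[0.89200 V, 0.89600 V)

LSB = 4.096/2^10 = 4.000 mV.
Code 0x2DF = 735 decimal.
V_a = V_low + 735·LSB = 0.892 V; V_b = V_low + 736·LSB = 0.896 V.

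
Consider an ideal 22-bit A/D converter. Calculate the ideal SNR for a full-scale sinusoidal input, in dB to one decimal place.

134.2 dB

SNR ≈ 6.02·N + 1.76 dB = 6.02·22 + 1.76 = 134.20 dB.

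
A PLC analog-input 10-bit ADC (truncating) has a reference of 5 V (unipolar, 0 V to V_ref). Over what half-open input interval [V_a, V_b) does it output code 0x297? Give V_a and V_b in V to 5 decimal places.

LSB = 5/2^10 = 4.883 mV.
Code 0x297 = 663 decimal.
V_a = V_low + 663·LSB = 3.2373 V; V_b = V_low + 664·LSB = 3.24219 V.

[3.23730 V, 3.24219 V)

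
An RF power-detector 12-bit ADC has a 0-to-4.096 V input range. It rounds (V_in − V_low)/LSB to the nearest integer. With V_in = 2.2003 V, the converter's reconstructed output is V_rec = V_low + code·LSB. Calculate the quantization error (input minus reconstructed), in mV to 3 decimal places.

LSB = 4.096/2^12 = 1.000 mV.
(2.2003 − 0)/0.001 = 2200.3000; round gives code 2200.
Code 2200 maps back to 0 + 2200×0.001 V = 2.2 V.
Difference: 0.0003 V → 0.300 mV.

0.300 mV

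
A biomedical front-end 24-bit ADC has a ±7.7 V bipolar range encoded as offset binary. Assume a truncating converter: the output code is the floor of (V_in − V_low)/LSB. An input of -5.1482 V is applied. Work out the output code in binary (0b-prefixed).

code 0b1010100110101101100110 (decimal 2780006)

Full-scale span = 15.4 V; LSB = 15.4/2^24 = 0.92 µV.
(V_in − V_low)/LSB = (-5.1482 − (−7.7)) / 9.17912e-07 = 2780006.480.
Floor → code 2780006.
In binary (0b-prefixed): 0b1010100110101101100110.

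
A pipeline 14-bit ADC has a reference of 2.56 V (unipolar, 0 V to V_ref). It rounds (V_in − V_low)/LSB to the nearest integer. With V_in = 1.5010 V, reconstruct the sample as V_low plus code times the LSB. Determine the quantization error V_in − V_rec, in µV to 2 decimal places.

Step size: 2.56 V ÷ 2^14 = 156.25 µV.
Scaled input = 9606.4000 LSBs, so code = 9606.
Reconstructed: 1.5009375 V.
Error = 1.5010 − 1.5009375 = 6.25e-05 V = 62.50 µV.

62.50 µV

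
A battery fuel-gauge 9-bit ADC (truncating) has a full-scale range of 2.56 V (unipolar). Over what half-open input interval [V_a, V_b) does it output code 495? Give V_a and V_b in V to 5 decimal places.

[2.47500 V, 2.48000 V)

LSB = 2.56/2^9 = 5.000 mV.
V_a = V_low + 495·LSB = 2.475 V; V_b = V_low + 496·LSB = 2.48 V.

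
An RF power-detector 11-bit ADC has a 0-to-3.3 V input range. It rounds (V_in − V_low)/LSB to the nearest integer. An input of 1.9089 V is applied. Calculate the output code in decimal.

LSB = 3.3 V / 2048 = 1.611 mV.
(V_in − V_low)/LSB = (1.9089 − 0) / 0.00161133 = 1184.675.
Round → code 1185.

code 1185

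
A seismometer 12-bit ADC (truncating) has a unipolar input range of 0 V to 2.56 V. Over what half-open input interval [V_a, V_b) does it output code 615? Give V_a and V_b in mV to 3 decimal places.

[384.375 mV, 385.000 mV)

LSB = 2.56/2^12 = 0.625 mV.
V_a = V_low + 615·LSB = 0.384375 V; V_b = V_low + 616·LSB = 0.385 V.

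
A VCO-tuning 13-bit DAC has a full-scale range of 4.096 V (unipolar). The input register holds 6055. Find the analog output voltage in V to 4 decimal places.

3.0275 V

LSB = 4.096 V / 2^13 = 0.500 mV.
V_out = 0 + 6055 × 0.0005 V = 3.0275 V.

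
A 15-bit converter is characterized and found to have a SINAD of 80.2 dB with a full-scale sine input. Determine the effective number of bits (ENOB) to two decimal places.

13.03 bits

ENOB = (SINAD − 1.76) / 6.02 = (80.2 − 1.76)/6.02 = 13.030.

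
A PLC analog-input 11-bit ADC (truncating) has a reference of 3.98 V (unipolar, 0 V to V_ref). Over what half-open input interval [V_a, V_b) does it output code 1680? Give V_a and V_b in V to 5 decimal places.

LSB = 3.98/2^11 = 1.943 mV.
V_a = V_low + 1680·LSB = 3.26484 V; V_b = V_low + 1681·LSB = 3.26679 V.

[3.26484 V, 3.26679 V)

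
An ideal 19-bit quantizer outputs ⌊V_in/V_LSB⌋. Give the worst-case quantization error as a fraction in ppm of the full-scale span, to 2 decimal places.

Truncating → worst-case error = 1 LSB = V_FS/2^19, so 1e+06/524288 = 1.90735 ppm of full scale.

1.91 ppm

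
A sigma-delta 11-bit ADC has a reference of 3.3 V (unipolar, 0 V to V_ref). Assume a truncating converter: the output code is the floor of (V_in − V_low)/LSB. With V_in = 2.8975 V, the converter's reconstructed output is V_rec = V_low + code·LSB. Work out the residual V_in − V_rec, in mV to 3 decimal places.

0.332 mV

Step size: 3.3 V ÷ 2^11 = 1.611 mV.
Scaled input = 1798.2061 LSBs, so code = 1798.
Reconstructed: 2.897168 V.
Error = 2.8975 − 2.897168 = 0.000332031 V = 0.332 mV.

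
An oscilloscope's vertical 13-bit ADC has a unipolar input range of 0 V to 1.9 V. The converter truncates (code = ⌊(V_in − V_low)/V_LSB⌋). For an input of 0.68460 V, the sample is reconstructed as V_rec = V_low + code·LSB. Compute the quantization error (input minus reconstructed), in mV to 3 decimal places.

0.164 mV

One LSB is 1.9 V / 8192 = 231.93 µV.
(0.68460 − 0)/0.000231934 = 2951.7069; ⌊·⌋ gives code 2951.
Code 2951 maps back to 0 + 2951×0.000231934 V = 0.68443604 V.
V_in − V_rec = 0.000163965 V = 0.164 mV.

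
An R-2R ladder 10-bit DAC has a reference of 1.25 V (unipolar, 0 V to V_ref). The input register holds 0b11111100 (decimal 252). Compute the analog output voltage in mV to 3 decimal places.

LSB = 1.25 V / 2^10 = 1.221 mV.
Code 0b11111100 = 252 decimal.
V_out = 0 + 252 × 0.0012207 V = 0.307617 V.
= 307.617 mV.

307.617 mV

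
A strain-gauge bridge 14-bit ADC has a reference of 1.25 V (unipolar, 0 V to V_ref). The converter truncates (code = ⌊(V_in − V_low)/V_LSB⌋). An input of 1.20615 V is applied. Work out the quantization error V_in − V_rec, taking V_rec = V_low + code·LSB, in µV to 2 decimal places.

LSB = 1.25/2^14 = 76.29 µV.
(1.20615 − 0)/7.62939e-05 = 15809.2493; ⌊·⌋ gives code 15809.
V_rec = 0 + 15809·7.62939e-05 = 1.206131 V.
V_in − V_rec = 1.90186e-05 V = 19.02 µV.

19.02 µV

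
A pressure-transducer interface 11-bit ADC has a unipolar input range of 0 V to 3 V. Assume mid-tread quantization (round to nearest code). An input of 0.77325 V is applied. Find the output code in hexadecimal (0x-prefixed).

code 0x210 (decimal 528)

LSB = 3 V / 2048 = 1.465 mV.
(V_in − V_low)/LSB = (0.77325 − 0) / 0.00146484 = 527.872.
round(527.872) = 528.
In hexadecimal (0x-prefixed): 0x210.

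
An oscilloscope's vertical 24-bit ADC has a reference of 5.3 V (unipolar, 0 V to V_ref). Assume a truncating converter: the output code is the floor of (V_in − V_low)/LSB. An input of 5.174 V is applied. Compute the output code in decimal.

With 16777216 levels over 5.3 V, one step is 0.32 µV.
Input sits at 16378361.431 steps above V_low.
⌊·⌋(16378361.431) = 16378361.

code 16378361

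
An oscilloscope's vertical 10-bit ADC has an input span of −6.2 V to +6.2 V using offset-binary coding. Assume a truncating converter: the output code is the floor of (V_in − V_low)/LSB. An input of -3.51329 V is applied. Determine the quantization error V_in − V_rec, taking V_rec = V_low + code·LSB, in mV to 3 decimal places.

10.538 mV

Step size: 12.4 V ÷ 2^10 = 12.109 mV.
(V_in − V_low)/LSB = (-3.51329 − (−6.2))/0.0121094 = 221.8702 → code 221 (floor).
V_rec = (−6.2) + 221·0.0121094 = -3.5238281 V.
Error = -3.51329 − (−3.5238281) = 0.0105381 V = 10.538 mV.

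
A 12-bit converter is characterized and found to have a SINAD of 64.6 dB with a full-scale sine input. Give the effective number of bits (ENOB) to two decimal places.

ENOB = (SINAD − 1.76) / 6.02 = (64.6 − 1.76)/6.02 = 10.439.

10.44 bits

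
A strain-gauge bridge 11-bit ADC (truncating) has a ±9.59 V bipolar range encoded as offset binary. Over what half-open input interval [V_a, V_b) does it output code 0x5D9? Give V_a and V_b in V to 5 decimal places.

[4.42976 V, 4.43912 V)

LSB = 19.18/2^11 = 9.365 mV.
Code 0x5D9 = 1497 decimal.
V_a = V_low + 1497·LSB = 4.42976 V; V_b = V_low + 1498·LSB = 4.43912 V.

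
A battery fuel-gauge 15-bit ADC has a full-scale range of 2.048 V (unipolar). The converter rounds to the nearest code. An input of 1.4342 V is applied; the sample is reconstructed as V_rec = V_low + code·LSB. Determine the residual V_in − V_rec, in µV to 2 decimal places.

12.50 µV

LSB = 2.048/2^15 = 62.50 µV.
(1.4342 − 0)/6.25e-05 = 22947.2000; round gives code 22947.
Code 22947 maps back to 0 + 22947×6.25e-05 V = 1.4341875 V.
Difference: 1.25e-05 V → 12.50 µV.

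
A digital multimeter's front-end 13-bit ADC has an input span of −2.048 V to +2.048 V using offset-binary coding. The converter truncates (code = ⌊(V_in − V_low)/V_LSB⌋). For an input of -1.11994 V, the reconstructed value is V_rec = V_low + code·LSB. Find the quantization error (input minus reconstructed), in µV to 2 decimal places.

Step size: 4.096 V ÷ 2^13 = 0.500 mV.
(-1.11994 − (−2.048))/0.0005 = 1856.1200; ⌊·⌋ gives code 1856.
Reconstructed: -1.12 V.
Error = -1.11994 − (−1.12) = 6e-05 V = 60.00 µV.

60.00 µV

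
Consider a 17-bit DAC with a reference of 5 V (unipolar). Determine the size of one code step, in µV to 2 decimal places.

Full-scale span = 5 V.
LSB = 5 / 2^17 = 5 / 131072 = 3.8147e-05 V = 38.15 µV.

38.15 µV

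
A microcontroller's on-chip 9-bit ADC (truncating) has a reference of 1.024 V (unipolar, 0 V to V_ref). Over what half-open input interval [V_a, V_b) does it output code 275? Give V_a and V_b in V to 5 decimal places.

[0.55000 V, 0.55200 V)

LSB = 1.024/2^9 = 2.000 mV.
V_a = V_low + 275·LSB = 0.55 V; V_b = V_low + 276·LSB = 0.552 V.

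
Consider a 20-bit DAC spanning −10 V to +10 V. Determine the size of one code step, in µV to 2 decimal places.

Full-scale span = 20 V.
LSB = 20 / 2^20 = 20 / 1048576 = 1.90735e-05 V = 19.07 µV.

19.07 µV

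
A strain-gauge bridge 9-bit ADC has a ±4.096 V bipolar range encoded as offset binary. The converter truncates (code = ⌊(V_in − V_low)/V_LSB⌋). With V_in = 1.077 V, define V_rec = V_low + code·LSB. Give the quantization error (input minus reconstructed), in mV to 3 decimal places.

5.000 mV

LSB = 8.192/2^9 = 16.000 mV.
Scaled input = 323.3125 LSBs, so code = 323.
Code 323 maps back to (−4.096) + 323×0.016 V = 1.072 V.
V_in − V_rec = 0.005 V = 5.000 mV.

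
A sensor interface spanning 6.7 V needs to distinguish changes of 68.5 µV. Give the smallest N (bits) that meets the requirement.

Number of steps required ≥ 6.7 V / 68.5 µV = 97810.22.
Need 2^N ≥ 97810.22; 2^16 = 65536, 2^17 = 131072.
Minimum N = 17.

17 bits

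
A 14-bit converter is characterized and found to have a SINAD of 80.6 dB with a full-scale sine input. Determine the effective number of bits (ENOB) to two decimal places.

ENOB = (SINAD − 1.76) / 6.02 = (80.6 − 1.76)/6.02 = 13.096.

13.10 bits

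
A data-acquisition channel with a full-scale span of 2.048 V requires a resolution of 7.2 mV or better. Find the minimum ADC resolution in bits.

9 bits

Number of steps required ≥ 2.048 V / 7.2 mV = 284.44.
Need 2^N ≥ 284.44; 2^8 = 256, 2^9 = 512.
Minimum N = 9.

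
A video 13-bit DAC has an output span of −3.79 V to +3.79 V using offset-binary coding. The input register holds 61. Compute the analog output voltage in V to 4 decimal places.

LSB = 7.58 V / 2^13 = 0.925 mV.
V_out = (−3.79) + 61 × 0.000925293 V = -3.73356 V.

-3.7336 V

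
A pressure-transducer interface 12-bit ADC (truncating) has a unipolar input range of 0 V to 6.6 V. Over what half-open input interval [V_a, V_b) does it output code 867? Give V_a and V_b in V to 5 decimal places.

[1.39702 V, 1.39863 V)

LSB = 6.6/2^12 = 1.611 mV.
V_a = V_low + 867·LSB = 1.39702 V; V_b = V_low + 868·LSB = 1.39863 V.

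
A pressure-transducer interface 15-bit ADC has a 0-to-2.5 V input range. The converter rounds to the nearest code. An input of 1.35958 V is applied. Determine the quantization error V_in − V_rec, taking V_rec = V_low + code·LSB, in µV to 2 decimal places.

21.89 µV

Step size: 2.5 V ÷ 2^15 = 76.29 µV.
(V_in − V_low)/LSB = (1.35958 − 0)/7.62939e-05 = 17820.2870 → code 17820 (round).
V_rec = 0 + 17820·7.62939e-05 = 1.3595581 V.
V_in − V_rec = 2.18945e-05 V = 21.89 µV.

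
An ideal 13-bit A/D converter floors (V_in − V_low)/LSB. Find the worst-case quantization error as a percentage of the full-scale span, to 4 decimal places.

0.0122 %

Truncating → worst-case error = 1 LSB = V_FS/2^13, so 100/8192 = 0.012207 % of full scale.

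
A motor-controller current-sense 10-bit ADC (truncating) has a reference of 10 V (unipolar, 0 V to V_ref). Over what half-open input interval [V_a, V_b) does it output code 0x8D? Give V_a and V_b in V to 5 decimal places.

LSB = 10/2^10 = 9.766 mV.
Code 0x8D = 141 decimal.
V_a = V_low + 141·LSB = 1.37695 V; V_b = V_low + 142·LSB = 1.38672 V.

[1.37695 V, 1.38672 V)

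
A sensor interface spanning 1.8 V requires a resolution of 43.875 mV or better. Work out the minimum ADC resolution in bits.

6 bits

Number of steps required ≥ 1.8 V / 43.875 mV = 41.03.
Need 2^N ≥ 41.03; 2^5 = 32, 2^6 = 64.
Minimum N = 6.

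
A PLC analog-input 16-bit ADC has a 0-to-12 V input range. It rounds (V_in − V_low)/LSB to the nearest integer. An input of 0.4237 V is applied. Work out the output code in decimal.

code 2314

Full-scale span = 12 V; LSB = 12/2^16 = 183.11 µV.
(0.4237 − 0) / 0.000183105 = 2313.967 LSBs.
Round → code 2314.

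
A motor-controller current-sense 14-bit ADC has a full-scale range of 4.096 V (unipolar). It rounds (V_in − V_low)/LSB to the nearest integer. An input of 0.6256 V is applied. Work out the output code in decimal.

code 2502

With 16384 levels over 4.096 V, one step is 250.00 µV.
Input sits at 2502.400 steps above V_low.
Round → code 2502.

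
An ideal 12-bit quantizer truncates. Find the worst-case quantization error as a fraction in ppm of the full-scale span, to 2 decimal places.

Truncating → worst-case error = 1 LSB = V_FS/2^12, so 1e+06/4096 = 244.141 ppm of full scale.

244.14 ppm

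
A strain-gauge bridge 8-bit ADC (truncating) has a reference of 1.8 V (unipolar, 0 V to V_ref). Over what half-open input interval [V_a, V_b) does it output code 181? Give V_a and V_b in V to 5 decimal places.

LSB = 1.8/2^8 = 7.031 mV.
V_a = V_low + 181·LSB = 1.27266 V; V_b = V_low + 182·LSB = 1.27969 V.

[1.27266 V, 1.27969 V)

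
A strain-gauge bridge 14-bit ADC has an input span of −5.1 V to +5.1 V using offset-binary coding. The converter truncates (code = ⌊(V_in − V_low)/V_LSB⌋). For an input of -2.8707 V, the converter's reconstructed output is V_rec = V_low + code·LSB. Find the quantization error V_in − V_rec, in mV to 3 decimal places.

0.540 mV

Step size: 10.2 V ÷ 2^14 = 0.623 mV.
(-2.8707 − (−5.1))/0.000622559 = 3580.8678; ⌊·⌋ gives code 3580.
Reconstructed: -2.8712402 V.
Error = -2.8707 − (−2.8712402) = 0.000540234 V = 0.540 mV.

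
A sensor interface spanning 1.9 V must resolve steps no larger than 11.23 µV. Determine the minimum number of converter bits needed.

Number of steps required ≥ 1.9 V / 11.23 µV = 169189.67.
Need 2^N ≥ 169189.67; 2^17 = 131072, 2^18 = 262144.
Minimum N = 18.

18 bits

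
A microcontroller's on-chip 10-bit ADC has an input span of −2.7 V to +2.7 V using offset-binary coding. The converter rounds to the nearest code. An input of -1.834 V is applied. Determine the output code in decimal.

LSB = 5.4 V / 1024 = 5.273 mV.
(-1.834 − (−2.7)) / 0.00527344 = 164.219 LSBs.
round(164.219) = 164.

code 164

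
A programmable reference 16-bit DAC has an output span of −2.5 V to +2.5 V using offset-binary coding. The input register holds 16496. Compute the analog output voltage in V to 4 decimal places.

-1.2415 V

LSB = 5 V / 2^16 = 76.29 µV.
V_out = (−2.5) + 16496 × 7.62939e-05 V = -1.24146 V.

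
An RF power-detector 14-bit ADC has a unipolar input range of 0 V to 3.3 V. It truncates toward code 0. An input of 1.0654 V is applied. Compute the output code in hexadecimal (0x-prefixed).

code 0x14A9 (decimal 5289)

With 16384 levels over 3.3 V, one step is 201.42 µV.
Input sits at 5289.550 steps above V_low.
Floor → code 5289.
In hexadecimal (0x-prefixed): 0x14A9.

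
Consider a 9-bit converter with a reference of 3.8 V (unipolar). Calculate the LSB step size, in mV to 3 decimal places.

Full-scale span = 3.8 V.
LSB = 3.8 / 2^9 = 3.8 / 512 = 0.00742187 V = 7.422 mV.

7.422 mV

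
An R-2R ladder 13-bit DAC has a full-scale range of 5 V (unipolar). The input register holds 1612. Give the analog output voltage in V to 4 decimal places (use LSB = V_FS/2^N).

0.9839 V

LSB = 5 V / 2^13 = 0.610 mV.
V_out = 0 + 1612 × 0.000610352 V = 0.983887 V.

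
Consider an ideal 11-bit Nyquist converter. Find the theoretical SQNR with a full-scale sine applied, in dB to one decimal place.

SNR ≈ 6.02·N + 1.76 dB = 6.02·11 + 1.76 = 67.98 dB.

68.0 dB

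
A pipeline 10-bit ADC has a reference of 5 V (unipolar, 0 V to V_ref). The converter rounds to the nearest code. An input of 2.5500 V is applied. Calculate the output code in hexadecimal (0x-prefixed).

code 0x20A (decimal 522)

LSB = 5 V / 1024 = 4.883 mV.
Input sits at 522.240 steps above V_low.
So the output code is 522.
In hexadecimal (0x-prefixed): 0x20A.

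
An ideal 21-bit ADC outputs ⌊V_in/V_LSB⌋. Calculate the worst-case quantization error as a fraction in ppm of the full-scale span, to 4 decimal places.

0.4768 ppm

Truncating → worst-case error = 1 LSB = V_FS/2^21, so 1e+06/2097152 = 0.476837 ppm of full scale.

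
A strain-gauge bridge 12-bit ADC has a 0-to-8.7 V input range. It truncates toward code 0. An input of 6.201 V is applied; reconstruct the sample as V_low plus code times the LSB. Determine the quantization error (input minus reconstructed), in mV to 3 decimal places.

Step size: 8.7 V ÷ 2^12 = 2.124 mV.
(6.201 − 0)/0.00212402 = 2919.4593; ⌊·⌋ gives code 2919.
Reconstructed: 6.2000244 V.
V_in − V_rec = 0.000975586 V = 0.976 mV.

0.976 mV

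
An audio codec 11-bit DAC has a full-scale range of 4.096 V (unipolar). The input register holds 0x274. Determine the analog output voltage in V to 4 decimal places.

1.2560 V

LSB = 4.096 V / 2^11 = 2.000 mV.
Code 0x274 = 628 decimal.
V_out = 0 + 628 × 0.002 V = 1.256 V.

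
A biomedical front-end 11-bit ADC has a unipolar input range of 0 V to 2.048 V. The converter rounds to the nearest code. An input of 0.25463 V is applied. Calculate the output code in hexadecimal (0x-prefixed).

With 2048 levels over 2.048 V, one step is 1.000 mV.
(0.25463 − 0) / 0.001 = 254.630 LSBs.
Round → code 255.
In hexadecimal (0x-prefixed): 0xFF.

code 0xFF (decimal 255)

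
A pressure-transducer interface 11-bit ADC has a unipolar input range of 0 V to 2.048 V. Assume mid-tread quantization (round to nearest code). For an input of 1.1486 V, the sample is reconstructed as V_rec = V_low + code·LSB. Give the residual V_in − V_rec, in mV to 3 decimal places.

-0.400 mV

One LSB is 2.048 V / 2048 = 1.000 mV.
(V_in − V_low)/LSB = (1.1486 − 0)/0.001 = 1148.6000 → code 1149 (round).
Code 1149 maps back to 0 + 1149×0.001 V = 1.149 V.
Error = 1.1486 − 1.149 = -0.0004 V = -0.400 mV.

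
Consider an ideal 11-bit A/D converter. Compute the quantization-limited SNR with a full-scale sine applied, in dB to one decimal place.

SNR ≈ 6.02·N + 1.76 dB = 6.02·11 + 1.76 = 67.98 dB.

68.0 dB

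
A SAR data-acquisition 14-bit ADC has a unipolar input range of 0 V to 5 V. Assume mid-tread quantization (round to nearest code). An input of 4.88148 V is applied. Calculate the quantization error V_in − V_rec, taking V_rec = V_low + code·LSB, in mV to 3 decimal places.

Step size: 5 V ÷ 2^14 = 305.18 µV.
(4.88148 − 0)/0.000305176 = 15995.6337; round gives code 15996.
Reconstructed: 4.8815918 V.
V_in − V_rec = -0.000111797 V = -0.112 mV.

-0.112 mV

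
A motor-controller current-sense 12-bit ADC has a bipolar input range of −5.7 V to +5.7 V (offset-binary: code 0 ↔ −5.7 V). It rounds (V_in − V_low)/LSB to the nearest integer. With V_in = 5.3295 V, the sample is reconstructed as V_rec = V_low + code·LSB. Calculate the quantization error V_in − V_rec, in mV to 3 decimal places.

-0.334 mV

LSB = 11.4/2^12 = 2.783 mV.
(5.3295 − (−5.7))/0.0027832 = 3962.8800; round gives code 3963.
Code 3963 maps back to (−5.7) + 3963×0.0027832 V = 5.329834 V.
Difference: -0.000333984 V → -0.334 mV.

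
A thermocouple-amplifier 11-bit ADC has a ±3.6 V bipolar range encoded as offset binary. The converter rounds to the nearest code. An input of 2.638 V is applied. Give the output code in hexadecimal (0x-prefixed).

code 0x6EE (decimal 1774)

With 2048 levels over 7.2 V, one step is 3.516 mV.
Input sits at 1774.364 steps above V_low.
So the output code is 1774.
In hexadecimal (0x-prefixed): 0x6EE.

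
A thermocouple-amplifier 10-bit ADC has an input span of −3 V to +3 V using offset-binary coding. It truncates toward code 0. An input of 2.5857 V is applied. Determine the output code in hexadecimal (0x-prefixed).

code 0x3B9 (decimal 953)

Full-scale span = 6 V; LSB = 6/2^10 = 5.859 mV.
(2.5857 − (−3)) / 0.00585938 = 953.293 LSBs.
⌊·⌋(953.293) = 953.
In hexadecimal (0x-prefixed): 0x3B9.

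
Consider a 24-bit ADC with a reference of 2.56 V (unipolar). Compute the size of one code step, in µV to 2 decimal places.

0.15 µV

Full-scale span = 2.56 V.
LSB = 2.56 / 2^24 = 2.56 / 16777216 = 1.52588e-07 V = 0.15 µV.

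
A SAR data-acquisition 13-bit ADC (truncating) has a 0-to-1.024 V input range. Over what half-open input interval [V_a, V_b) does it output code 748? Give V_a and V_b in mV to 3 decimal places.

[93.500 mV, 93.625 mV)

LSB = 1.024/2^13 = 125.00 µV.
V_a = V_low + 748·LSB = 0.0935 V; V_b = V_low + 749·LSB = 0.093625 V.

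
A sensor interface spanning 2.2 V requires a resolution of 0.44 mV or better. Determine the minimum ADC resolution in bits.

Number of steps required ≥ 2.2 V / 0.44 mV = 5000.00.
Need 2^N ≥ 5000.00; 2^12 = 4096, 2^13 = 8192.
Minimum N = 13.

13 bits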